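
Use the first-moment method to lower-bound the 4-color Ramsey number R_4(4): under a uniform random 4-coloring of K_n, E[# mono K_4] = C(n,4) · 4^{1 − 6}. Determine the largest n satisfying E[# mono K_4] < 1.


We need C(n, 4) · 4^{1 − 6} < 1, i.e. C(n, 4) < 4^{6 − 1} = 1024.
Check values of n near the boundary:
  n = 10: C(10, 4) = 210; 210 < 1024? YES
  n = 11: C(11, 4) = 330; 330 < 1024? YES
  n = 12: C(12, 4) = 495; 495 < 1024? YES
  n = 13: C(13, 4) = 715; 715 < 1024? YES
  n = 14: C(14, 4) = 1001; 1001 < 1024? YES
  n = 15: C(15, 4) = 1365; 1365 < 1024? NO
  n = 16: C(16, 4) = 1820; 1820 < 1024? NO
  n = 17: C(17, 4) = 2380; 2380 < 1024? NO
The largest n with C(n, 4) < 1024 is n = 14 (where E[X] = 1001/1024 ≈ 0.978). Hence R_4(4) > 14, i.e. R_4(4) ≥ 15.

Largest n = 14; hence R_4(4) > 14.


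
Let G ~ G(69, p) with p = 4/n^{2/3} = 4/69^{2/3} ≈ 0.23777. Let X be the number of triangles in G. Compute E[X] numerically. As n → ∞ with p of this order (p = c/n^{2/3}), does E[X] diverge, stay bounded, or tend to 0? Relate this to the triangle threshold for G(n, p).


Number of potential triangles: C(69, 3) = 52394.
Each occurs with probability p³ ≈ (0.23777)³ ≈ 1.3442554e-02.
By linearity: E[X] = C(69, 3)·p³ ≈ 52394 · 1.3442554e-02 ≈ 704.30918.
Since α = 2/3 < 1, p = c/n^{2/3} ≫ 1/n is above the triangle threshold p ~ 1/n. Asymptotically E[X] ~ (c³/6)·n^{3(1−α)} = (4³/6)·n^{1} → ∞; triangles are abundant w.h.p.

E[X] ≈ 704.30918; in regime p = Θ(1/n^{2/3}) E[X] diverges (above the triangle threshold p ~ 1/n).


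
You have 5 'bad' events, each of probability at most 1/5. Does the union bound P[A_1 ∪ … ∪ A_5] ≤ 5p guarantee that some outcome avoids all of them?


Union bound: P[∪_{i=1}^{5} A_i] ≤ Σ_i P[A_i] ≤ 5·p = 5·(1/5) = 1.
Numerically: 1 ≈ 1.0000000.
Is 1 < 1? NO.
Since the bound 1 is ≥ 1, the union bound is uninformative here; it does NOT by itself certify existence.

5·p = 1 ≈ 1.0000000; existence NOT certified by the union bound.


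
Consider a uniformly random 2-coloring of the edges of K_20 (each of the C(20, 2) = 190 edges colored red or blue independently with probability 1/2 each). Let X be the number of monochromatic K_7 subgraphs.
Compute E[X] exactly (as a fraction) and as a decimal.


Let X = Σ_S X_S over the C(20, 7) = 77520 subsets S of size 7, where X_S = 1 if the K_7 on S is monochromatic.
For a fixed S, the K_7 on S has C(7, 2) = 21 edges. P[all 21 edges red] = (1/2)^21, and likewise for blue, so P[monochromatic] = 2·(1/2)^21 = 2^{1 − 21} = 1/1048576.
By linearity: E[X] = C(20, 7) · 2^{1 − 21} = 77520 · 1/1048576 = 4845/65536.
Numerically: E[X] ≈ 0.07393.

E[X] = C(20,7)·2^(1−C(7,2)) = 4845/65536 ≈ 0.07393.


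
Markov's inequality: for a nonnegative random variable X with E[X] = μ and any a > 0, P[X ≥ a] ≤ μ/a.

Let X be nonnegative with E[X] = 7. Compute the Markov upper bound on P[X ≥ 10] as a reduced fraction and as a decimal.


μ = E[X] = 7, a = 10.
Markov: P[X ≥ 10] ≤ μ/a = (7)/10 = 7/10.
Numerically: ≈ 0.7000.
(Since a = 10 > μ = 7.0000, the bound 7/10 is < 1 and informative.)

P[X ≥ 10] ≤ 7/10 ≈ 0.7000.


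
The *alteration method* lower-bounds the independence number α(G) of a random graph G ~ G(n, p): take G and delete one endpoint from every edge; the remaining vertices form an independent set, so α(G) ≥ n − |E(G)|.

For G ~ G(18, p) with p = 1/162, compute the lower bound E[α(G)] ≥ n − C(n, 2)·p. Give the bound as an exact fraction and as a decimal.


E[|E(G)|] = C(18, 2)·p = 153 · (1/162) = 17/18.
E[α(G)] ≥ n − E[|E(G)|] = 18 − 17/18 = 307/18.
Numerically: ≈ 17.055556.
(This is only a lower bound; the true E[α(G)] may be larger.)

E[α(G)] ≥ 307/18 ≈ 17.055556.


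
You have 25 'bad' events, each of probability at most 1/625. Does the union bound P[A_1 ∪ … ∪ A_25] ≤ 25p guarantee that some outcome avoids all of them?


Union bound: P[∪_{i=1}^{25} A_i] ≤ Σ_i P[A_i] ≤ 25·p = 25·(1/625) = 1/25.
Numerically: 1/25 ≈ 0.040.
Is 1/25 < 1? YES.
Since P[∪ A_i] ≤ 1/25 < 1, the complement has P[∩ A_i^c] ≥ 1 − 1/25 = 24/25 > 0, so some outcome avoids every A_i.

25·p = 1/25 ≈ 0.040; existence CERTIFIED by the union bound.


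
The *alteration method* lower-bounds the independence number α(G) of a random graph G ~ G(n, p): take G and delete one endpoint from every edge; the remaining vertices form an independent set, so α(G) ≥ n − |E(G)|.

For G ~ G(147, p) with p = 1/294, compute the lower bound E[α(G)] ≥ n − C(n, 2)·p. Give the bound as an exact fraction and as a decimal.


E[|E(G)|] = C(147, 2)·p = 10731 · (1/294) = 73/2.
E[α(G)] ≥ n − E[|E(G)|] = 147 − 73/2 = 221/2.
Numerically: ≈ 110.5000.
(This is only a lower bound; the true E[α(G)] may be larger.)

E[α(G)] ≥ 221/2 ≈ 110.5000.


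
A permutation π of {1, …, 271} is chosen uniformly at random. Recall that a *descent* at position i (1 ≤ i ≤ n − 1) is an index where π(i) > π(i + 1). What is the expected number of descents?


Write X = Σ X_I over i = 1, …, 270, with X_I the indicator of one descent.
There are 270 indicators.
For each fixed i, the pair (π(i), π(i+1)) is a uniformly random ordered pair of distinct values from {1, …, 271}; by symmetry P[π(i) > π(i+1)] = 1/2.
By linearity: E[X] = 270 · (1/2) = (271 − 1) · (1/2) = 135 ≈ 135.000.

E[X] = 135 = 135.000.


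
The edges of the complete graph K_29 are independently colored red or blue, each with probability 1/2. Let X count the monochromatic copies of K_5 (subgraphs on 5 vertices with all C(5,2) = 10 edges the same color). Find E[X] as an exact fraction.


Let X = Σ_S X_S over the C(29, 5) = 118755 subsets S of size 5, where X_S = 1 if the K_5 on S is monochromatic.
For a fixed S, the K_5 on S has C(5, 2) = 10 edges. P[all 10 edges red] = (1/2)^10, and likewise for blue, so P[monochromatic] = 2·(1/2)^10 = 2^{1 − 10} = 1/512.
By linearity of expectation: E[X] = C(29, 5) · 2^{1 − 10} = 118755 · 1/512 = 118755/512.
Numerically: E[X] ≈ 231.9434.

E[X] = C(29,5)·2^(1−C(5,2)) = 118755/512 ≈ 231.9434.


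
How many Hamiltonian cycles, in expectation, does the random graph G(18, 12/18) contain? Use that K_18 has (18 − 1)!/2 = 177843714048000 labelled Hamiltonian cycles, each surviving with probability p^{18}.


K_18 has (18 − 1)!/2 = 177843714048000 labelled Hamiltonian cycles.
For each such Hamiltonian cycle H, let X_H = 1 if all 18 edges of H are present in G. Then P[X_H = 1] = p^{18} = (2/3)^{18} = 262144/387420489.
By linearity of expectation: E[X] = Σ_H E[X_H] = 177843714048000 · p^{18} = 177843714048000 · 262144/387420489 = 63951526166528000/531441.
Numerically: E[X] ≈ 1.203e+11.

E[X] = 177843714048000 · (2/3)^{18} = 63951526166528000/531441 ≈ 1.203e+11.


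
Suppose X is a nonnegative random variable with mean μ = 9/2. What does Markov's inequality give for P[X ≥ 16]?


μ = E[X] = 9/2, a = 16.
Markov: P[X ≥ 16] ≤ μ/a = (9/2)/16 = 9/32.
Numerically: ≈ 0.2812.
(Since a = 16 > μ = 4.5000, the bound 9/32 is < 1 and informative.)

P[X ≥ 16] ≤ 9/32 ≈ 0.2812.


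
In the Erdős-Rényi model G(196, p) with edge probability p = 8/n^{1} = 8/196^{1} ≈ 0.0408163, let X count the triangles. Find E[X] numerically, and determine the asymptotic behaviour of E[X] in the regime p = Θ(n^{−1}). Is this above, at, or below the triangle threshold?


Number of potential triangles: C(196, 3) = 1235780.
Each occurs with probability p³ ≈ (0.0408163)³ ≈ 6.79988780e-05.
By linearity: E[X] = C(196, 3)·p³ ≈ 1235780 · 6.79988780e-05 ≈ 84.031653.
Here α = 1, so p = 8/n is exactly at the triangle threshold p ~ 1/n. Asymptotically E[X] → c³/6 = 8³/6 = 256/3 ≈ 85.333333, a bounded constant. In this regime the triangle count is asymptotically Poisson(c³/6).

E[X] ≈ 84.031653; in regime p = Θ(1/n^{1}) E[X] stays bounded (at the triangle threshold p ~ 1/n).


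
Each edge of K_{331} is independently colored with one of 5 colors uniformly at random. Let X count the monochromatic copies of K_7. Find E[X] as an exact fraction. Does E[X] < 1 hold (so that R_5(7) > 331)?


E[X] = C(331, 7) · 5^{1 − 21} = 81027017349850 · 5^{−20} = 81027017349850/95367431640625.
As a reduced fraction: E[X] = 3241080693994/3814697265625 ≈ 0.849630.
Is E[X] < 1? YES.
Since E[X] < 1, there exists a 5-coloring of K_{331} with no monochromatic K_7; hence R_5(7) > 331.

E[X] = 3241080693994/3814697265625 ≈ 0.849630; E[X] < 1, so R_5(7) > 331.


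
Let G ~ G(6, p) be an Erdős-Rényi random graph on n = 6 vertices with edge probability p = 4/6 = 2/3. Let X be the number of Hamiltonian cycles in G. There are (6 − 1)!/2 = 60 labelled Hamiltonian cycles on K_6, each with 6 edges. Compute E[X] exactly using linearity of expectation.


K_6 has (6 − 1)!/2 = 60 labelled Hamiltonian cycles.
For each such Hamiltonian cycle H, let X_H = 1 if all 6 edges of H are present in G. Then P[X_H = 1] = p^{6} = (2/3)^{6} = 64/729.
By linearity: E[X] = Σ_H E[X_H] = 60 · p^{6} = 60 · 64/729 = 1280/243.
Numerically: E[X] ≈ 5.267.

E[X] = 60 · (2/3)^{6} = 1280/243 ≈ 5.267.


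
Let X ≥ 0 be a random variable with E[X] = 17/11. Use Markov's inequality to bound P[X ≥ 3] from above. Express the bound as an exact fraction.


μ = E[X] = 17/11, a = 3.
Markov: P[X ≥ 3] ≤ μ/a = (17/11)/3 = 17/33.
Numerically: ≈ 0.515152.
(Since a = 3 > μ = 1.545455, the bound 17/33 is < 1 and informative.)

P[X ≥ 3] ≤ 17/33 ≈ 0.515152.


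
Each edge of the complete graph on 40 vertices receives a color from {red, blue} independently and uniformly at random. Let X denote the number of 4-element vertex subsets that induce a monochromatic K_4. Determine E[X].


Let X = Σ_S X_S over the C(40, 4) = 91390 subsets S of size 4, where X_S = 1 if the K_4 on S is monochromatic.
For a fixed S, the K_4 on S has C(4, 2) = 6 edges. P[all 6 edges red] = (1/2)^6, and likewise for blue, so P[monochromatic] = 2·(1/2)^6 = 2^{1 − 6} = 1/32.
Summing: E[X] = C(40, 4) · 2^{1 − 6} = 91390 · 1/32 = 45695/16.
Numerically: E[X] ≈ 2855.9375.

E[X] = C(40,4)·2^(1−C(4,2)) = 45695/16 ≈ 2855.9375.


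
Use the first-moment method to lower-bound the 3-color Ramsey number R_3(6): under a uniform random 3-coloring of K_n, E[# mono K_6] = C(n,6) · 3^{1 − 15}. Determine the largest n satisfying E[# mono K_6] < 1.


We need C(n, 6) · 3^{1 − 15} < 1, i.e. C(n, 6) < 3^{15 − 1} = 4782969.
Check values of n near the boundary:
  n = 37: C(37, 6) = 2324784; 2324784 < 4782969? YES
  n = 38: C(38, 6) = 2760681; 2760681 < 4782969? YES
  n = 39: C(39, 6) = 3262623; 3262623 < 4782969? YES
  n = 40: C(40, 6) = 3838380; 3838380 < 4782969? YES
  n = 41: C(41, 6) = 4496388; 4496388 < 4782969? YES
  n = 42: C(42, 6) = 5245786; 5245786 < 4782969? NO
The largest n with C(n, 6) < 4782969 is n = 41 (where E[X] = 1498796/1594323 ≈ 0.940083). Hence R_3(6) > 41, i.e. R_3(6) ≥ 42.

Largest n = 41; hence R_3(6) > 41.


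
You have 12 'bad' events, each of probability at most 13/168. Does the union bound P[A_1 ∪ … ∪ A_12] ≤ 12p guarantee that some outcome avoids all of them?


Union bound: P[∪_{i=1}^{12} A_i] ≤ Σ_i P[A_i] ≤ 12·p = 12·(13/168) = 13/14.
Numerically: 13/14 ≈ 0.92857.
Is 13/14 < 1? YES.
Since P[∪ A_i] ≤ 13/14 < 1, the complement has P[∩ A_i^c] ≥ 1 − 13/14 = 1/14 > 0, so some outcome avoids every A_i.

12·p = 13/14 ≈ 0.92857; existence CERTIFIED by the union bound.


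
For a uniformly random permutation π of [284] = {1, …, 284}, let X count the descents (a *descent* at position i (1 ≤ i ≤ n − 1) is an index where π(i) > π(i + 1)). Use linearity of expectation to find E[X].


Write X = Σ X_I over i = 1, …, 283, with X_I the indicator of one descent.
There are 283 indicators.
For each fixed i, the pair (π(i), π(i+1)) is a uniformly random ordered pair of distinct values from {1, …, 284}; by symmetry P[π(i) > π(i+1)] = 1/2.
By linearity: E[X] = 283 · (1/2) = (284 − 1) · (1/2) = 283/2 ≈ 141.5000.

E[X] = 283/2 = 141.5000.


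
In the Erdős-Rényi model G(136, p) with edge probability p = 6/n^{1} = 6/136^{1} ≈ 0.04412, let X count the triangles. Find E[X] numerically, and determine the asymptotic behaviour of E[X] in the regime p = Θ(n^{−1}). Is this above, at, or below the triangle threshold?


Number of potential triangles: C(136, 3) = 410040.
Each occurs with probability p³ ≈ (0.04412)³ ≈ 8.586912e-05.
By linearity: E[X] = C(136, 3)·p³ ≈ 410040 · 8.586912e-05 ≈ 35.2098.
Here α = 1, so p = 6/n is exactly at the triangle threshold p ~ 1/n. Asymptotically E[X] → c³/6 = 6³/6 = 36 ≈ 36.0000, a bounded constant. In this regime the triangle count is asymptotically Poisson(c³/6).

E[X] ≈ 35.2098; in regime p = Θ(1/n^{1}) E[X] stays bounded (at the triangle threshold p ~ 1/n).


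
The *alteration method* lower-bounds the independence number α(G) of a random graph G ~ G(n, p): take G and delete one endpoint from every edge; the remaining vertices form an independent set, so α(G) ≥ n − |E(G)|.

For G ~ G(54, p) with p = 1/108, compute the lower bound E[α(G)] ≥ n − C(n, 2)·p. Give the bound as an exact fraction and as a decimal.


E[|E(G)|] = C(54, 2)·p = 1431 · (1/108) = 53/4.
E[α(G)] ≥ n − E[|E(G)|] = 54 − 53/4 = 163/4.
Numerically: ≈ 40.750000.
(This is only a lower bound; the true E[α(G)] may be larger.)

E[α(G)] ≥ 163/4 ≈ 40.750000.


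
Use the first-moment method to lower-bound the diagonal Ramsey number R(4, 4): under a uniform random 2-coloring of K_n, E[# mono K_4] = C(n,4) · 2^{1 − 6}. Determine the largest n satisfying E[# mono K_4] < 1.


We need C(n, 4) · 2^{1 − 6} < 1, i.e. C(n, 4) < 2^{6 − 1} = 32.
Check values of n near the boundary:
  n = 4: C(4, 4) = 1; 1 < 32? YES
  n = 5: C(5, 4) = 5; 5 < 32? YES
  n = 6: C(6, 4) = 15; 15 < 32? YES
  n = 7: C(7, 4) = 35; 35 < 32? NO
  n = 8: C(8, 4) = 70; 70 < 32? NO
The largest n with C(n, 4) < 32 is n = 6 (where E[X] = 15/32 ≈ 0.469). Hence R(4, 4) > 6, i.e. R(4, 4) ≥ 7.

Largest n = 6; hence R(4, 4) > 6.


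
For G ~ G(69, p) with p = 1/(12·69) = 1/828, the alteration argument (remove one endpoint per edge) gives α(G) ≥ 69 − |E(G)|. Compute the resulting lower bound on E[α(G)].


E[|E(G)|] = C(69, 2)·p = 2346 · (1/828) = 17/6.
E[α(G)] ≥ n − E[|E(G)|] = 69 − 17/6 = 397/6.
Numerically: ≈ 66.166667.
(This is only a lower bound; the true E[α(G)] may be larger.)

E[α(G)] ≥ 397/6 ≈ 66.166667.


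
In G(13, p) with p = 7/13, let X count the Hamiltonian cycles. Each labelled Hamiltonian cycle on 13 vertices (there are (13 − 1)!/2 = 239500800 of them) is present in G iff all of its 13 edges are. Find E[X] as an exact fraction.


K_13 has (13 − 1)!/2 = 239500800 labelled Hamiltonian cycles.
For each such Hamiltonian cycle H, let X_H = 1 if all 13 edges of H are present in G. Then P[X_H = 1] = p^{13} = (7/13)^{13} = 96889010407/302875106592253.
By linearity: E[X] = Σ_H E[X_H] = 239500800 · p^{13} = 239500800 · 96889010407/302875106592253 = 23204995503684825600/302875106592253.
Numerically: E[X] ≈ 7.662e+04.

E[X] = 239500800 · (7/13)^{13} = 23204995503684825600/302875106592253 ≈ 7.662e+04.


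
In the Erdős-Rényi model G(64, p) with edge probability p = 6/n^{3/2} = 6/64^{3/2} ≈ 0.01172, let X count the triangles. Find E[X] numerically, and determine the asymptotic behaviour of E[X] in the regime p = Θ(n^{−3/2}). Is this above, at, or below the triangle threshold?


Number of potential triangles: C(64, 3) = 41664.
Each occurs with probability p³ ≈ (0.01172)³ ≈ 1.609325e-06.
By linearity: E[X] = C(64, 3)·p³ ≈ 41664 · 1.609325e-06 ≈ 0.0671.
Since α = 3/2 > 1, p = c/n^{3/2} = o(1/n) is below the triangle threshold p ~ 1/n. Asymptotically E[X] ~ (c³/6)·n^{3(1−α)} = (6³/6)·n^{-1.5} → 0, so by Markov's inequality G has no triangles w.h.p.

E[X] ≈ 0.0671; in regime p = Θ(1/n^{3/2}) E[X] tends to 0 (below the triangle threshold p ~ 1/n).


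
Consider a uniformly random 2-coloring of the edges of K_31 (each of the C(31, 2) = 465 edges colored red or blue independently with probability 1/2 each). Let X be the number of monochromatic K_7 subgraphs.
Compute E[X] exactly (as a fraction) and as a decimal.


Let X = Σ_S X_S over the C(31, 7) = 2629575 subsets S of size 7, where X_S = 1 if the K_7 on S is monochromatic.
For a fixed S, the K_7 on S has C(7, 2) = 21 edges. P[all 21 edges red] = (1/2)^21, and likewise for blue, so P[monochromatic] = 2·(1/2)^21 = 2^{1 − 21} = 1/1048576.
By linearity: E[X] = C(31, 7) · 2^{1 − 21} = 2629575 · 1/1048576 = 2629575/1048576.
Numerically: E[X] ≈ 2.50776.

E[X] = C(31,7)·2^(1−C(7,2)) = 2629575/1048576 ≈ 2.50776.


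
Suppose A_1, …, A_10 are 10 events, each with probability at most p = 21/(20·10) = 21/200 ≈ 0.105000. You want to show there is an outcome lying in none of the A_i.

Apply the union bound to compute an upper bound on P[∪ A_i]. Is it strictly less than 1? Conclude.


Union bound: P[∪_{i=1}^{10} A_i] ≤ Σ_i P[A_i] ≤ 10·p = 10·(21/200) = 21/20.
Numerically: 21/20 ≈ 1.050000.
Is 21/20 < 1? NO.
Since the bound 21/20 is ≥ 1, the union bound is uninformative here; it does NOT by itself certify existence.

10·p = 21/20 ≈ 1.050000; existence NOT certified by the union bound.


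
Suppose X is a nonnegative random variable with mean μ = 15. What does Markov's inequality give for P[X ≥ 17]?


μ = E[X] = 15, a = 17.
Markov: P[X ≥ 17] ≤ μ/a = (15)/17 = 15/17.
Numerically: ≈ 0.88235.
(Since a = 17 > μ = 15.00000, the bound 15/17 is < 1 and informative.)

P[X ≥ 17] ≤ 15/17 ≈ 0.88235.


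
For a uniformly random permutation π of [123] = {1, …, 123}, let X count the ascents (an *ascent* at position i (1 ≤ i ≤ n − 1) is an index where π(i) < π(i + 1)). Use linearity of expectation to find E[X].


Write X = Σ X_I over i = 1, …, 122, with X_I the indicator of one ascent.
There are 122 indicators.
For each fixed i, the pair (π(i), π(i+1)) is a uniformly random ordered pair of distinct values from {1, …, 123}; by symmetry P[π(i) < π(i+1)] = 1/2.
By linearity: E[X] = 122 · (1/2) = (123 − 1) · (1/2) = 61 ≈ 61.000000.

E[X] = 61 = 61.000000.


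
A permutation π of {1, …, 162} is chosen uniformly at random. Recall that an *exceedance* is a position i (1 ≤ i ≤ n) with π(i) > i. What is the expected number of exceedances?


Write X = Σ_{i=1}^{162} X_i, where X_i = 1_{π(i) > i}.
For each fixed i, π(i) is uniform over {1, …, 162} (marginal of a uniform permutation), so P[π(i) > i] = (n − i)/n. Summing: Σ_{i=1}^{162} (n − i)/n = (0 + 1 + … + 161)/162 = 162(162 − 1)/(2·162) = (162 − 1)/2.
Hence E[X] = Σ_{i=1}^{162} (162 − i)/162 = 161/2 ≈ 80.50000.

E[X] = 161/2 = 80.50000.


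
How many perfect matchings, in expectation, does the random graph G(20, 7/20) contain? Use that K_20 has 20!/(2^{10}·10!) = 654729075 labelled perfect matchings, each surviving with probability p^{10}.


K_20 has 20!/(2^{10}·10!) = 654729075 labelled perfect matchings.
For each such perfect matching H, let X_H = 1 if all 10 edges of H are present in G. Then P[X_H = 1] = p^{10} = (7/20)^{10} = 282475249/10240000000000.
By linearity: E[X] = Σ_H E[X_H] = 654729075 · p^{10} = 654729075 · 282475249/10240000000000 = 7397790339526587/409600000000.
Numerically: E[X] ≈ 1.81e+04.

E[X] = 654729075 · (7/20)^{10} = 7397790339526587/409600000000 ≈ 1.81e+04.


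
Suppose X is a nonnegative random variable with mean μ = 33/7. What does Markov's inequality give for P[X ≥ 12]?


μ = E[X] = 33/7, a = 12.
Markov: P[X ≥ 12] ≤ μ/a = (33/7)/12 = 11/28.
Numerically: ≈ 0.392857.
(Since a = 12 > μ = 4.714286, the bound 11/28 is < 1 and informative.)

P[X ≥ 12] ≤ 11/28 ≈ 0.392857.


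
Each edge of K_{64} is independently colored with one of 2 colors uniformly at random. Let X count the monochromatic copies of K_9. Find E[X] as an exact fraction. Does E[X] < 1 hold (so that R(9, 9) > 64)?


E[X] = C(64, 9) · 2^{1 − 36} = 27540584512 · 2^{−35} = 27540584512/34359738368.
As a reduced fraction: E[X] = 430321633/536870912 ≈ 0.8015365.
Is E[X] < 1? YES.
Since E[X] < 1, there exists a 2-coloring of K_{64} with no monochromatic K_9; hence R(9, 9) > 64.

E[X] = 430321633/536870912 ≈ 0.8015365; E[X] < 1, so R(9, 9) > 64.


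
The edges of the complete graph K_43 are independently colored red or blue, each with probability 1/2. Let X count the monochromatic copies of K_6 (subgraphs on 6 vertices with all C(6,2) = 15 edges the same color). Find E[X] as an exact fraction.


Let X = Σ_S X_S over the C(43, 6) = 6096454 subsets S of size 6, where X_S = 1 if the K_6 on S is monochromatic.
For a fixed S, the K_6 on S has C(6, 2) = 15 edges. P[all 15 edges red] = (1/2)^15, and likewise for blue, so P[monochromatic] = 2·(1/2)^15 = 2^{1 − 15} = 1/16384.
Summing: E[X] = C(43, 6) · 2^{1 − 15} = 6096454 · 1/16384 = 3048227/8192.
Numerically: E[X] ≈ 372.09802.

E[X] = C(43,6)·2^(1−C(6,2)) = 3048227/8192 ≈ 372.09802.


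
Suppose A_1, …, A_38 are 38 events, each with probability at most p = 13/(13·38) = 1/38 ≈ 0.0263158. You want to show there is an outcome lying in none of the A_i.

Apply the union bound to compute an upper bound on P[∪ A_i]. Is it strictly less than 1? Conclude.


Union bound: P[∪_{i=1}^{38} A_i] ≤ Σ_i P[A_i] ≤ 38·p = 38·(1/38) = 1.
Numerically: 1 ≈ 1.0000000.
Is 1 < 1? NO.
Since the bound 1 is ≥ 1, the union bound is uninformative here; it does NOT by itself certify existence.

38·p = 1 ≈ 1.0000000; existence NOT certified by the union bound.


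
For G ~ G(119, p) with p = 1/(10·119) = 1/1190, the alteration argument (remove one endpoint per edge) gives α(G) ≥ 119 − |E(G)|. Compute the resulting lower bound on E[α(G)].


E[|E(G)|] = C(119, 2)·p = 7021 · (1/1190) = 59/10.
E[α(G)] ≥ n − E[|E(G)|] = 119 − 59/10 = 1131/10.
Numerically: ≈ 113.1000.
(This is only a lower bound; the true E[α(G)] may be larger.)

E[α(G)] ≥ 1131/10 ≈ 113.1000.


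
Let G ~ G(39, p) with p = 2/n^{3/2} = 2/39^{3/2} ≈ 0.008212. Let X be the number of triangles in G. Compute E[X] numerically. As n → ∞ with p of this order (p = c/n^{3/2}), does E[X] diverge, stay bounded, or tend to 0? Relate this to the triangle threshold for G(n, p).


Number of potential triangles: C(39, 3) = 9139.
Each occurs with probability p³ ≈ (0.008212)³ ≈ 5.537315e-07.
By linearity: E[X] = C(39, 3)·p³ ≈ 9139 · 5.537315e-07 ≈ 0.0051.
Since α = 3/2 > 1, p = c/n^{3/2} = o(1/n) is below the triangle threshold p ~ 1/n. Asymptotically E[X] ~ (c³/6)·n^{3(1−α)} = (2³/6)·n^{-1.5} → 0, so by Markov's inequality G has no triangles w.h.p.

E[X] ≈ 0.0051; in regime p = Θ(1/n^{3/2}) E[X] tends to 0 (below the triangle threshold p ~ 1/n).


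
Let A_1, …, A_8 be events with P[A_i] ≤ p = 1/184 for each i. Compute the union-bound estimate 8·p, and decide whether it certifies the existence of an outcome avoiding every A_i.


Union bound: P[∪_{i=1}^{8} A_i] ≤ Σ_i P[A_i] ≤ 8·p = 8·(1/184) = 1/23.
Numerically: 1/23 ≈ 0.043478.
Is 1/23 < 1? YES.
Since P[∪ A_i] ≤ 1/23 < 1, the complement has P[∩ A_i^c] ≥ 1 − 1/23 = 22/23 > 0, so some outcome avoids every A_i.

8·p = 1/23 ≈ 0.043478; existence CERTIFIED by the union bound.


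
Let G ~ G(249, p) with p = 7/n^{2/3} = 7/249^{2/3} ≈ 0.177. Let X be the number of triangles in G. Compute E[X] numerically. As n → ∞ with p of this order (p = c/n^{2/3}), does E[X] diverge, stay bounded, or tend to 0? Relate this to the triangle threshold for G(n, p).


Number of potential triangles: C(249, 3) = 2542124.
Each occurs with probability p³ ≈ (0.177)³ ≈ 5.53217e-03.
By linearity: E[X] = C(249, 3)·p³ ≈ 2542124 · 5.53217e-03 ≈ 14063.459.
Since α = 2/3 < 1, p = c/n^{2/3} ≫ 1/n is above the triangle threshold p ~ 1/n. Asymptotically E[X] ~ (c³/6)·n^{3(1−α)} = (7³/6)·n^{1} → ∞; triangles are abundant w.h.p.

E[X] ≈ 14063.459; in regime p = Θ(1/n^{2/3}) E[X] diverges (above the triangle threshold p ~ 1/n).


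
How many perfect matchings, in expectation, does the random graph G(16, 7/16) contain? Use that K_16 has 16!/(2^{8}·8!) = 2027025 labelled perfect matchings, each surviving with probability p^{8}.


K_16 has 16!/(2^{8}·8!) = 2027025 labelled perfect matchings.
For each such perfect matching H, let X_H = 1 if all 8 edges of H are present in G. Then P[X_H = 1] = p^{8} = (7/16)^{8} = 5764801/4294967296.
By linearity: E[X] = Σ_H E[X_H] = 2027025 · p^{8} = 2027025 · 5764801/4294967296 = 11685395747025/4294967296.
Numerically: E[X] ≈ 2720.72.

E[X] = 2027025 · (7/16)^{8} = 11685395747025/4294967296 ≈ 2720.72.


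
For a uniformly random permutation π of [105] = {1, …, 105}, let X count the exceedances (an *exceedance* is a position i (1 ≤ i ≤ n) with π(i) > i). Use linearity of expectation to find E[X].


Write X = Σ_{i=1}^{105} X_i, where X_i = 1_{π(i) > i}.
For each fixed i, π(i) is uniform over {1, …, 105} (marginal of a uniform permutation), so P[π(i) > i] = (n − i)/n. Summing: Σ_{i=1}^{105} (n − i)/n = (0 + 1 + … + 104)/105 = 105(105 − 1)/(2·105) = (105 − 1)/2.
Hence E[X] = Σ_{i=1}^{105} (105 − i)/105 = 52 ≈ 52.000.

E[X] = 52 = 52.000.


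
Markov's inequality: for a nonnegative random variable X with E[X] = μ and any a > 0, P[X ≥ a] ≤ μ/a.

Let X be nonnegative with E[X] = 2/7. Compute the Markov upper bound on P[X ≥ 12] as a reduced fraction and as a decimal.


μ = E[X] = 2/7, a = 12.
Markov: P[X ≥ 12] ≤ μ/a = (2/7)/12 = 1/42.
Numerically: ≈ 0.0238.
(Since a = 12 > μ = 0.2857, the bound 1/42 is < 1 and informative.)

P[X ≥ 12] ≤ 1/42 ≈ 0.0238.


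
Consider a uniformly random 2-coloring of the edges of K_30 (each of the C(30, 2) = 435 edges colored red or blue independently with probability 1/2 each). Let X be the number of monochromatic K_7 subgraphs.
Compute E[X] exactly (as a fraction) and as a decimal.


Let X = Σ_S X_S over the C(30, 7) = 2035800 subsets S of size 7, where X_S = 1 if the K_7 on S is monochromatic.
For a fixed S, the K_7 on S has C(7, 2) = 21 edges. P[all 21 edges red] = (1/2)^21, and likewise for blue, so P[monochromatic] = 2·(1/2)^21 = 2^{1 − 21} = 1/1048576.
By linearity: E[X] = C(30, 7) · 2^{1 − 21} = 2035800 · 1/1048576 = 254475/131072.
Numerically: E[X] ≈ 1.941.

E[X] = C(30,7)·2^(1−C(7,2)) = 254475/131072 ≈ 1.941.


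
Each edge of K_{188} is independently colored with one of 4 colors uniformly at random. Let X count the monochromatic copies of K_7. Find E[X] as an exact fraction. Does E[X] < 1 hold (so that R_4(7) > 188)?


E[X] = C(188, 7) · 4^{1 − 21} = 1470936391496 · 4^{−20} = 1470936391496/1099511627776.
As a reduced fraction: E[X] = 183867048937/137438953472 ≈ 1.3378.
Is E[X] < 1? NO.
Since E[X] ≥ 1, the first-moment bound is inconclusive at n = 188; it does NOT by itself certify R_4(7) > 188.

E[X] = 183867048937/137438953472 ≈ 1.3378; E[X] ≥ 1; first-moment method inconclusive here.


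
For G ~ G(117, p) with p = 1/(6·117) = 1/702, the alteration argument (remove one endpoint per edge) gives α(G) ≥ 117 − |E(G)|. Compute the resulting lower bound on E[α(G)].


E[|E(G)|] = C(117, 2)·p = 6786 · (1/702) = 29/3.
E[α(G)] ≥ n − E[|E(G)|] = 117 − 29/3 = 322/3.
Numerically: ≈ 107.33333.
(This is only a lower bound; the true E[α(G)] may be larger.)

E[α(G)] ≥ 322/3 ≈ 107.33333.


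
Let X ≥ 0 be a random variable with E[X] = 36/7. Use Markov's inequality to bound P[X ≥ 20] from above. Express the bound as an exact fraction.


μ = E[X] = 36/7, a = 20.
Markov: P[X ≥ 20] ≤ μ/a = (36/7)/20 = 9/35.
Numerically: ≈ 0.257.
(Since a = 20 > μ = 5.143, the bound 9/35 is < 1 and informative.)

P[X ≥ 20] ≤ 9/35 ≈ 0.257.


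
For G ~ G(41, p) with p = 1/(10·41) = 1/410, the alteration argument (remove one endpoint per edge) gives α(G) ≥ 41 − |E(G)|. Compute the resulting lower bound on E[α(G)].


E[|E(G)|] = C(41, 2)·p = 820 · (1/410) = 2.
E[α(G)] ≥ n − E[|E(G)|] = 41 − 2 = 39.
Numerically: ≈ 39.000.
(This is only a lower bound; the true E[α(G)] may be larger.)

E[α(G)] ≥ 39 ≈ 39.000.


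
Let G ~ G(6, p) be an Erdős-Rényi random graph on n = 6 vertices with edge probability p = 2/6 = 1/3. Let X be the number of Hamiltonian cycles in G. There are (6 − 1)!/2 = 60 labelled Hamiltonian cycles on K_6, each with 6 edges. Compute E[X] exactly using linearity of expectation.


K_6 has (6 − 1)!/2 = 60 labelled Hamiltonian cycles.
For each such Hamiltonian cycle H, let X_H = 1 if all 6 edges of H are present in G. Then P[X_H = 1] = p^{6} = (1/3)^{6} = 1/729.
Summing the indicators: E[X] = Σ_H E[X_H] = 60 · p^{6} = 60 · 1/729 = 20/243.
Numerically: E[X] ≈ 0.082305.

E[X] = 60 · (1/3)^{6} = 20/243 ≈ 0.082305.


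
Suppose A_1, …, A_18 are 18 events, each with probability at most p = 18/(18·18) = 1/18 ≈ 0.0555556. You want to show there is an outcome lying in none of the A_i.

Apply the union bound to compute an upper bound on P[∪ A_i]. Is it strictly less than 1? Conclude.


Union bound: P[∪_{i=1}^{18} A_i] ≤ Σ_i P[A_i] ≤ 18·p = 18·(1/18) = 1.
Numerically: 1 ≈ 1.0000000.
Is 1 < 1? NO.
Since the bound 1 is ≥ 1, the union bound is uninformative here; it does NOT by itself certify existence.

18·p = 1 ≈ 1.0000000; existence NOT certified by the union bound.


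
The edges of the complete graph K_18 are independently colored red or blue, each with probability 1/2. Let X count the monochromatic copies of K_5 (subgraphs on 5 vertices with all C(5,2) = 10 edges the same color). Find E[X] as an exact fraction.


Let X = Σ_S X_S over the C(18, 5) = 8568 subsets S of size 5, where X_S = 1 if the K_5 on S is monochromatic.
For a fixed S, the K_5 on S has C(5, 2) = 10 edges. P[all 10 edges red] = (1/2)^10, and likewise for blue, so P[monochromatic] = 2·(1/2)^10 = 2^{1 − 10} = 1/512.
By linearity: E[X] = C(18, 5) · 2^{1 − 10} = 8568 · 1/512 = 1071/64.
Numerically: E[X] ≈ 16.7344.

E[X] = C(18,5)·2^(1−C(5,2)) = 1071/64 ≈ 16.7344.


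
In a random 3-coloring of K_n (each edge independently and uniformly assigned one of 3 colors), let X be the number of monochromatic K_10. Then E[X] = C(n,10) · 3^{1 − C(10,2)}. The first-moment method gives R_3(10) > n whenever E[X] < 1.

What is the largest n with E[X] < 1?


We need C(n, 10) · 3^{1 − 45} < 1, i.e. C(n, 10) < 3^{45 − 1} = 984770902183611232881.
Check values of n near the boundary:
  n = 570: C(570, 10) = 921524823451961408691; 921524823451961408691 < 984770902183611232881? YES
  n = 571: C(571, 10) = 937951290893172842001; 937951290893172842001 < 984770902183611232881? YES
  n = 572: C(572, 10) = 954640815642161682606; 954640815642161682606 < 984770902183611232881? YES
  n = 573: C(573, 10) = 971597135635805762226; 971597135635805762226 < 984770902183611232881? YES
  n = 574: C(574, 10) = 988824035203816502691; 988824035203816502691 < 984770902183611232881? NO
  n = 575: C(575, 10) = 1006325345561406175305; 1006325345561406175305 < 984770902183611232881? NO
The largest n with C(n, 10) < 984770902183611232881 is n = 573 (where E[X] = 35985079097622435638/36472996377170786403 ≈ 0.987). Hence R_3(10) > 573, i.e. R_3(10) ≥ 574.

Largest n = 573; hence R_3(10) > 573.


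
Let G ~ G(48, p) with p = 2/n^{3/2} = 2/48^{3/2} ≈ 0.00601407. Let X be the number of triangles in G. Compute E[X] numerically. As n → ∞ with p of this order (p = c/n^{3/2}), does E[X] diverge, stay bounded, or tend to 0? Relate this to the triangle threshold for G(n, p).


Number of potential triangles: C(48, 3) = 17296.
Each occurs with probability p³ ≈ (0.00601407)³ ≈ 2.17522617e-07.
By linearity: E[X] = C(48, 3)·p³ ≈ 17296 · 2.17522617e-07 ≈ 0.003762.
Since α = 3/2 > 1, p = c/n^{3/2} = o(1/n) is below the triangle threshold p ~ 1/n. Asymptotically E[X] ~ (c³/6)·n^{3(1−α)} = (2³/6)·n^{-1.5} → 0, so by Markov's inequality G has no triangles w.h.p.

E[X] ≈ 0.003762; in regime p = Θ(1/n^{3/2}) E[X] tends to 0 (below the triangle threshold p ~ 1/n).


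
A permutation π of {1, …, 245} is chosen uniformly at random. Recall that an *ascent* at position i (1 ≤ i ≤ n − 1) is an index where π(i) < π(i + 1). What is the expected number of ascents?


Write X = Σ X_I over i = 1, …, 244, with X_I the indicator of one ascent.
There are 244 indicators.
For each fixed i, the pair (π(i), π(i+1)) is a uniformly random ordered pair of distinct values from {1, …, 245}; by symmetry P[π(i) < π(i+1)] = 1/2.
By linearity: E[X] = 244 · (1/2) = (245 − 1) · (1/2) = 122 ≈ 122.000.

E[X] = 122 = 122.000.


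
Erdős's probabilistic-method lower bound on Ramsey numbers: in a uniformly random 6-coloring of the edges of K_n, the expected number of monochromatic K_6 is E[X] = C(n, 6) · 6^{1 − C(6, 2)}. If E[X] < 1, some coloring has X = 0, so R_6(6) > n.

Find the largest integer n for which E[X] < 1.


We need C(n, 6) · 6^{1 − 15} < 1, i.e. C(n, 6) < 6^{15 − 1} = 78364164096.
Check values of n near the boundary:
  n = 194: C(194, 6) = 68482017072; 68482017072 < 78364164096? YES
  n = 195: C(195, 6) = 70656049360; 70656049360 < 78364164096? YES
  n = 196: C(196, 6) = 72887293024; 72887293024 < 78364164096? YES
  n = 197: C(197, 6) = 75176946208; 75176946208 < 78364164096? YES
  n = 198: C(198, 6) = 77526225777; 77526225777 < 78364164096? YES
  n = 199: C(199, 6) = 79936367511; 79936367511 < 78364164096? NO
The largest n with C(n, 6) < 78364164096 is n = 198 (where E[X] = 25842075259/26121388032 ≈ 0.989307). Hence R_6(6) > 198, i.e. R_6(6) ≥ 199.

Largest n = 198; hence R_6(6) > 198.


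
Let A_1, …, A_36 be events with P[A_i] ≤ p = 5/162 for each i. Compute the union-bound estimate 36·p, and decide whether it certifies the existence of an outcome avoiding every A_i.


Union bound: P[∪_{i=1}^{36} A_i] ≤ Σ_i P[A_i] ≤ 36·p = 36·(5/162) = 10/9.
Numerically: 10/9 ≈ 1.11111.
Is 10/9 < 1? NO.
Since the bound 10/9 is ≥ 1, the union bound is uninformative here; it does NOT by itself certify existence.

36·p = 10/9 ≈ 1.11111; existence NOT certified by the union bound.


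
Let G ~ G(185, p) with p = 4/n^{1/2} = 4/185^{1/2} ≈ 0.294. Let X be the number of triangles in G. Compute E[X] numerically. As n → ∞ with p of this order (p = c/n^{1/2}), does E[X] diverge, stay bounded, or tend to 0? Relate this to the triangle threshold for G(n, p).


Number of potential triangles: C(185, 3) = 1038220.
Each occurs with probability p³ ≈ (0.294)³ ≈ 2.54345e-02.
By linearity: E[X] = C(185, 3)·p³ ≈ 1038220 · 2.54345e-02 ≈ 26406.557.
Since α = 1/2 < 1, p = c/n^{1/2} ≫ 1/n is above the triangle threshold p ~ 1/n. Asymptotically E[X] ~ (c³/6)·n^{3(1−α)} = (4³/6)·n^{1.5} → ∞; triangles are abundant w.h.p.

E[X] ≈ 26406.557; in regime p = Θ(1/n^{1/2}) E[X] diverges (above the triangle threshold p ~ 1/n).


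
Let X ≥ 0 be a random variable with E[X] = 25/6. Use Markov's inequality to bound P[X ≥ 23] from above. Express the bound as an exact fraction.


μ = E[X] = 25/6, a = 23.
Markov: P[X ≥ 23] ≤ μ/a = (25/6)/23 = 25/138.
Numerically: ≈ 0.181.
(Since a = 23 > μ = 4.167, the bound 25/138 is < 1 and informative.)

P[X ≥ 23] ≤ 25/138 ≈ 0.181.


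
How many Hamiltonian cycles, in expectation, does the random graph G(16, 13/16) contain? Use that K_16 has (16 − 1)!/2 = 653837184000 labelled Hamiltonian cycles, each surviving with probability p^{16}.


K_16 has (16 − 1)!/2 = 653837184000 labelled Hamiltonian cycles.
For each such Hamiltonian cycle H, let X_H = 1 if all 16 edges of H are present in G. Then P[X_H = 1] = p^{16} = (13/16)^{16} = 665416609183179841/18446744073709551616.
Summing the indicators: E[X] = Σ_H E[X_H] = 653837184000 · p^{16} = 653837184000 · 665416609183179841/18446744073709551616 = 424877072202303561918952875/18014398509481984.
Numerically: E[X] ≈ 2.36e+10.

E[X] = 653837184000 · (13/16)^{16} = 424877072202303561918952875/18014398509481984 ≈ 2.36e+10.


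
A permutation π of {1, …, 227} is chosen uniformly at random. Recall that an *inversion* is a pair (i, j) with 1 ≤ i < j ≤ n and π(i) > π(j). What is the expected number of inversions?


Write X = Σ X_I over the C(227, 2) = 25651 pairs i < j, with X_I the indicator of one inversion.
There are 25651 indicators.
For each fixed pair i < j, the values π(i) and π(j) are two distinct elements of {1, …, 227} in uniformly random order; by symmetry P[π(i) > π(j)] = 1/2.
By linearity: E[X] = 25651 · (1/2) = C(227, 2) · (1/2) = 25651/2 = 25651/2 ≈ 12825.500000.

E[X] = 25651/2 = 12825.500000.


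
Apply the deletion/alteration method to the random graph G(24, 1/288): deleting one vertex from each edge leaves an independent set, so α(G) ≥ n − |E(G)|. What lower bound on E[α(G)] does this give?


E[|E(G)|] = C(24, 2)·p = 276 · (1/288) = 23/24.
E[α(G)] ≥ n − E[|E(G)|] = 24 − 23/24 = 553/24.
Numerically: ≈ 23.041667.
(This is only a lower bound; the true E[α(G)] may be larger.)

E[α(G)] ≥ 553/24 ≈ 23.041667.


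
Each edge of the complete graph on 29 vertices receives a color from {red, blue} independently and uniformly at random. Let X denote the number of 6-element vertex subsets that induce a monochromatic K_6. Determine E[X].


Let X = Σ_S X_S over the C(29, 6) = 475020 subsets S of size 6, where X_S = 1 if the K_6 on S is monochromatic.
For a fixed S, the K_6 on S has C(6, 2) = 15 edges. P[all 15 edges red] = (1/2)^15, and likewise for blue, so P[monochromatic] = 2·(1/2)^15 = 2^{1 − 15} = 1/16384.
By linearity: E[X] = C(29, 6) · 2^{1 − 15} = 475020 · 1/16384 = 118755/4096.
Numerically: E[X] ≈ 28.99292.

E[X] = C(29,6)·2^(1−C(6,2)) = 118755/4096 ≈ 28.99292.


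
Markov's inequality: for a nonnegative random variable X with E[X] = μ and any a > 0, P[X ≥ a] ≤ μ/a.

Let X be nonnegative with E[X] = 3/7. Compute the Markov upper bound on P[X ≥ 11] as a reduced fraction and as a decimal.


μ = E[X] = 3/7, a = 11.
Markov: P[X ≥ 11] ≤ μ/a = (3/7)/11 = 3/77.
Numerically: ≈ 0.03896.
(Since a = 11 > μ = 0.42857, the bound 3/77 is < 1 and informative.)

P[X ≥ 11] ≤ 3/77 ≈ 0.03896.


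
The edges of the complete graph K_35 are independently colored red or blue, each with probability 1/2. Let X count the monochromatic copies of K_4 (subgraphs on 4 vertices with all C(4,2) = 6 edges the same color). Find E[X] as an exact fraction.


Let X = Σ_S X_S over the C(35, 4) = 52360 subsets S of size 4, where X_S = 1 if the K_4 on S is monochromatic.
For a fixed S, the K_4 on S has C(4, 2) = 6 edges. P[all 6 edges red] = (1/2)^6, and likewise for blue, so P[monochromatic] = 2·(1/2)^6 = 2^{1 − 6} = 1/32.
By linearity of expectation: E[X] = C(35, 4) · 2^{1 − 6} = 52360 · 1/32 = 6545/4.
Numerically: E[X] ≈ 1636.250.

E[X] = C(35,4)·2^(1−C(4,2)) = 6545/4 ≈ 1636.250.


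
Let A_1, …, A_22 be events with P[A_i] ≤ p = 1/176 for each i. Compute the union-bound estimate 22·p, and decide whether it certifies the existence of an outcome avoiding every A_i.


Union bound: P[∪_{i=1}^{22} A_i] ≤ Σ_i P[A_i] ≤ 22·p = 22·(1/176) = 1/8.
Numerically: 1/8 ≈ 0.12500.
Is 1/8 < 1? YES.
Since P[∪ A_i] ≤ 1/8 < 1, the complement has P[∩ A_i^c] ≥ 1 − 1/8 = 7/8 > 0, so some outcome avoids every A_i.

22·p = 1/8 ≈ 0.12500; existence CERTIFIED by the union bound.


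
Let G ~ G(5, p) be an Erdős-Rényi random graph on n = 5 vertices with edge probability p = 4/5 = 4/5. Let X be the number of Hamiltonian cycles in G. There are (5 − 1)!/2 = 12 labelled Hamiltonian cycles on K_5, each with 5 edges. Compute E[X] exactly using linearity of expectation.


K_5 has (5 − 1)!/2 = 12 labelled Hamiltonian cycles.
For each such Hamiltonian cycle H, let X_H = 1 if all 5 edges of H are present in G. Then P[X_H = 1] = p^{5} = (4/5)^{5} = 1024/3125.
Summing the indicators: E[X] = Σ_H E[X_H] = 12 · p^{5} = 12 · 1024/3125 = 12288/3125.
Numerically: E[X] ≈ 3.93.

E[X] = 12 · (4/5)^{5} = 12288/3125 ≈ 3.93.
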